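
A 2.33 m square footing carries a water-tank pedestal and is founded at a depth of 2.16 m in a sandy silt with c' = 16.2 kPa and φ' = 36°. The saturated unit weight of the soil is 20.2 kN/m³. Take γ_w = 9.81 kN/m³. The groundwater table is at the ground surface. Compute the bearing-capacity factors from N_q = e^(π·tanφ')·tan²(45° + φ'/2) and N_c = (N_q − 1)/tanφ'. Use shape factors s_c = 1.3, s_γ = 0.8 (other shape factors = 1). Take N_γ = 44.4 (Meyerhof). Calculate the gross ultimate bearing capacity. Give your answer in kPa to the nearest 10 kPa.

tan36° = 0.7265, so N_q = e^(π×0.7265)·tan²(63°) = 9.801 × 3.852 = 37.75.
N_c = (37.75 − 1)/tan36° = 50.59.
γ' = 20.2 − 9.81 = 10.39 kN/m³ (submerged throughout). q = 10.39 × 2.16 = 22.442 kPa; the same γ' applies in the ½γBN_γ term.
c·N_c·s_c = 16.2 × 50.585 × 1.3 = 1065.3 kPa
q·N_q = 22.442 × 37.752 = 847.26 kPa
0.5·γ·B·N_γ·s_γ = 0.5 × 10.39 × 2.33 × 44.4 × 0.8 = 429.95 kPa
q_ult = 1065.3 + 847.26 + 429.95 = 2342.5 kPa.

q_ult ≈ 2340 kPa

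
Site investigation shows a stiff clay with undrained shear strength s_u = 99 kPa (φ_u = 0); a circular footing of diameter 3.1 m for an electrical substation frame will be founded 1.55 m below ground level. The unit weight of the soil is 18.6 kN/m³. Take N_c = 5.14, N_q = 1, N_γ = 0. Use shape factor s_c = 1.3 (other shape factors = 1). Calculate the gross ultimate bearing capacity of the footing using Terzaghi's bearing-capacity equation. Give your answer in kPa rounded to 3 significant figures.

q_ult ≈ 690 kPa

Effective surcharge at the founding depth q = γ·D_f = 18.6 × 1.55 = 28.83 kPa.
q_ult = c·N_c·s_c + q·N_q
     = 99 × 5.14 × 1.3 + 28.83 × 1
     = 661.52 + 28.83 = 690.35 kPa.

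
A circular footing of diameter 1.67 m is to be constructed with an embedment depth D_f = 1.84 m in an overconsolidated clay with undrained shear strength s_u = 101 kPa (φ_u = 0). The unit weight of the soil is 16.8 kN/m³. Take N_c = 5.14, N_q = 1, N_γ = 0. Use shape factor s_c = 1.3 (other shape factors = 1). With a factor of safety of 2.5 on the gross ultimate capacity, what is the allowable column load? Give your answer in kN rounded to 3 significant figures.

Overburden at base level: q = 16.8 × 1.84 = 30.912 kPa.
Cohesion term c·N_c·s_c = 101 × 5.14 × 1.3 = 674.88 kPa; surcharge term q·N_q = 30.912 × 1 = 30.912 kPa.
q_ult = 674.88 + 30.912 = 705.79 kPa.
Gross allowable pressure q_all = 705.79 / 2.5 = 282.32 kPa.
Footing area = 2.1904 m², so allowable column load = 282.32 × 2.1904 = 618.39 kN.

P_all ≈ 618 kN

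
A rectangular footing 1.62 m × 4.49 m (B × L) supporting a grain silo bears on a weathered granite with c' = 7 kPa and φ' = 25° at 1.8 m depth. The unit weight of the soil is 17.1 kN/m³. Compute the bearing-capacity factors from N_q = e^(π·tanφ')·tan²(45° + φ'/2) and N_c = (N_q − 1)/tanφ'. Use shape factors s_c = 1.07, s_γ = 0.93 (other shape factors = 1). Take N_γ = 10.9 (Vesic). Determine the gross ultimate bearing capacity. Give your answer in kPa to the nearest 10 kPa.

q_ult ≈ 620 kPa

tan25° = 0.4663, so N_q = e^(π×0.4663)·tan²(57.5°) = 4.327 × 2.464 = 10.66.
N_c = (10.66 − 1)/tan25° = 20.72.
Overburden at base level: q = 17.1 × 1.8 = 30.78 kPa.
Cohesion term c·N_c·s_c = 7 × 20.721 × 1.07 = 155.2 kPa; surcharge term q·N_q = 30.78 × 10.662 = 328.18 kPa; self-weight term 0.5·γ·B·N_γ·s_γ = 0.5 × 17.1 × 1.62 × 10.9 × 0.93 = 140.41 kPa.
q_ult = 155.2 + 328.18 + 140.41 = 623.79 kPa.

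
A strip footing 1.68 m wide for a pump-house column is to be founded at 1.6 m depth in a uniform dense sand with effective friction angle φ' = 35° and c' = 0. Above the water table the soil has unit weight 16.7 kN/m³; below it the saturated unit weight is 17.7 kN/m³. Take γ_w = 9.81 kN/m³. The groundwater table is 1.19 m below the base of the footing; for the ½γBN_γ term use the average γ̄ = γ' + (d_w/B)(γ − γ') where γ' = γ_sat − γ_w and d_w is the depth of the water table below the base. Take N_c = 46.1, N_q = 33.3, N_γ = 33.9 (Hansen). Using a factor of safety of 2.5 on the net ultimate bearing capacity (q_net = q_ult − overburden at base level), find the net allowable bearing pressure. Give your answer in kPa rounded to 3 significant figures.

q_all(net) ≈ 506 kPa

Overburden at base level: q = 16.7 × 1.6 = 26.72 kPa.
The water table is 1.19 m below the base (< B = 1.68 m), so the ½γBN_γ term uses γ̄ = γ' + (d_w/B)(γ − γ') = 7.89 + (1.19/1.68)(16.7 − 7.89) = 14.13 kN/m³.
Surcharge term q·N_q = 26.72 × 33.3 = 889.78 kPa; self-weight term 0.5·γ·B·N_γ = 0.5 × 14.13 × 1.68 × 33.9 = 402.38 kPa.
q_ult = 889.78 + 402.38 = 1292.2 kPa.
q_net = 1292.2 − 26.72 = 1265.4 kPa.
q_all(net) = 1265.4 / 2.5 = 506.17 kPa.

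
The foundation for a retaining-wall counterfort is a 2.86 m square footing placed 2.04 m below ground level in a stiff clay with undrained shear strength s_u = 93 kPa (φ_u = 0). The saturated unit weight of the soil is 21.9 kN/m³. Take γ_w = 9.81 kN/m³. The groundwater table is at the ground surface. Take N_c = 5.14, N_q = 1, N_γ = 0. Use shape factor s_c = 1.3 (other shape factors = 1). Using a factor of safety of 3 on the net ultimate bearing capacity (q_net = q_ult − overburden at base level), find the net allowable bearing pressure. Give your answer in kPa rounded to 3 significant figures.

q_all(net) ≈ 207 kPa

With the water table at the surface the whole profile is submerged: γ' = 21.9 − 9.81 = 12.09 kN/m³, so q = γ'·D_f = 24.664 kPa.
q_ult = c·N_c·s_c + q·N_q
     = 93 × 5.14 × 1.3 + 24.664 × 1
     = 621.43 + 24.664 = 646.09 kPa.
q_net = 646.09 − 24.664 = 621.43 kPa.
q_all(net) = 621.43 / 3 = 207.14 kPa.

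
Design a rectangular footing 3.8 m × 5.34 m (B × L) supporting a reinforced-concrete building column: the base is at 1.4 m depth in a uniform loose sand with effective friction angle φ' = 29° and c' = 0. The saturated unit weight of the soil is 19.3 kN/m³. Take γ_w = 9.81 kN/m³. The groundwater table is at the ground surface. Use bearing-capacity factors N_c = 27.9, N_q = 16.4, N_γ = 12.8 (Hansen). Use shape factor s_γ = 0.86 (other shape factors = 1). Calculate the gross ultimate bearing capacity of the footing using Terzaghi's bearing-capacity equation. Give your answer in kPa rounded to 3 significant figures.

With the water table at the surface the whole profile is submerged: γ' = 19.3 − 9.81 = 9.49 kN/m³, so q = γ'·D_f = 13.286 kPa; the same γ' applies in the ½γBN_γ term.
q_ult = q·N_q + 0.5·γ·B·N_γ·s_γ
     = 13.286 × 16.4 + 0.5 × 9.49 × 3.8 × 12.8 × 0.86
     = 217.89 + 198.49 = 416.38 kPa.

q_ult ≈ 416 kPa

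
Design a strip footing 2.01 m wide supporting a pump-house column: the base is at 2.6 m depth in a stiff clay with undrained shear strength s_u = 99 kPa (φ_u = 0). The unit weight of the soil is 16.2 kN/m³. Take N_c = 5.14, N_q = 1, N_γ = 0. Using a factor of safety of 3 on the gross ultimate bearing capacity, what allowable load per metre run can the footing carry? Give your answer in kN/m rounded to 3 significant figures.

Effective surcharge at the founding depth q = γ·D_f = 16.2 × 2.6 = 42.12 kPa.
q_ult = c·N_c + q·N_q
     = 99 × 5.14 + 42.12 × 1
     = 508.86 + 42.12 = 550.98 kPa.
Gross allowable pressure q_all = 550.98 / 3 = 183.66 kPa.
Allowable wall load = q_all × B = 183.66 × 2.01 = 369.16 kN per metre run.

≈ 369 kN/m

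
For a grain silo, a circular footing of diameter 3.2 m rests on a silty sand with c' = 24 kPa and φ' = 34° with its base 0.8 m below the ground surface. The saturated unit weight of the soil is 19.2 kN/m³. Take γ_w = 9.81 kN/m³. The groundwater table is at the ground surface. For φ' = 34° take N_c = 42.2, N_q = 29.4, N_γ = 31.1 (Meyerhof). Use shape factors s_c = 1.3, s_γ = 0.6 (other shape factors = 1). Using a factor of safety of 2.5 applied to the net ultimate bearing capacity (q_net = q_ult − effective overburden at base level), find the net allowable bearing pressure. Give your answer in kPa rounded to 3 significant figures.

q_all(net) ≈ 724 kPa

With the water table at the surface the whole profile is submerged: γ' = 19.2 − 9.81 = 9.39 kN/m³, so q = γ'·D_f = 7.512 kPa; the same γ' applies in the ½γBN_γ term.
q_ult = c·N_c·s_c + q·N_q + 0.5·γ·B·N_γ·s_γ
     = 24 × 42.2 × 1.3 + 7.512 × 29.4 + 0.5 × 9.39 × 3.2 × 31.1 × 0.6
     = 1316.6 + 220.85 + 280.35 = 1817.8 kPa.
Net ultimate: q_net = 1817.8 − 7.512 = 1810.3 kPa.
q_all(net) = 1810.3 / 2.5 = 724.13 kPa.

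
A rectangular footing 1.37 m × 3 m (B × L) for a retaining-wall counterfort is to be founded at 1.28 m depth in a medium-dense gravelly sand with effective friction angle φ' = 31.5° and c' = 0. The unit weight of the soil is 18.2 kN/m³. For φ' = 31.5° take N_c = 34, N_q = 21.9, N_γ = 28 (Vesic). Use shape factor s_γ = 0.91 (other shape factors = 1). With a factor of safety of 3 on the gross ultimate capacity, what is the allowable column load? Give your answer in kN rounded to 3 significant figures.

Effective surcharge at the founding depth q = γ·D_f = 18.2 × 1.28 = 23.296 kPa.
q_ult = q·N_q + 0.5·γ·B·N_γ·s_γ
     = 23.296 × 21.9 + 0.5 × 18.2 × 1.37 × 28 × 0.91
     = 510.18 + 317.66 = 827.84 kPa.
Gross allowable pressure q_all = 827.84 / 3 = 275.95 kPa.
Footing area = 4.11 m², so allowable column load = 275.95 × 4.11 = 1134.1 kN.

P_all ≈ 1130 kN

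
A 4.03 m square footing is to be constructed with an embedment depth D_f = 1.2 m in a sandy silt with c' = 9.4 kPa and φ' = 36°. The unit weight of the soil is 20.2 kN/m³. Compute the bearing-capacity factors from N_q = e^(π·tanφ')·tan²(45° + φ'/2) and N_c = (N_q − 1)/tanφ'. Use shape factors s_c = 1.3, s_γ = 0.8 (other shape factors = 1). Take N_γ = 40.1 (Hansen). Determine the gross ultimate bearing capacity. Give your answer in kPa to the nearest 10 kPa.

q_ult ≈ 2840 kPa

tan36° = 0.7265, so N_q = e^(π×0.7265)·tan²(63°) = 9.801 × 3.852 = 37.75.
N_c = (37.75 − 1)/tan36° = 50.59.
Effective surcharge at the founding depth q = γ·D_f = 20.2 × 1.2 = 24.24 kPa.
q_ult = c·N_c·s_c + q·N_q + 0.5·γ·B·N_γ·s_γ
     = 9.4 × 50.585 × 1.3 + 24.24 × 37.752 + 0.5 × 20.2 × 4.03 × 40.1 × 0.8
     = 618.15 + 915.12 + 1305.8 = 2839 kPa.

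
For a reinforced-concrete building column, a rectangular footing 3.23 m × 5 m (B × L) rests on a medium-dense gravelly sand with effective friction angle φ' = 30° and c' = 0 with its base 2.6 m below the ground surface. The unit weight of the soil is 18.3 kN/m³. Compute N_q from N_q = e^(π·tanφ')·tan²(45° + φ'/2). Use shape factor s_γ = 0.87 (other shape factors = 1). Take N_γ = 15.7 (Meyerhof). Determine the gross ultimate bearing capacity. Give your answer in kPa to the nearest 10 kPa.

tan30° = 0.5774, so N_q = e^(π×0.5774)·tan²(60°) = 6.134 × 3.0 = 18.4.
q = γ·D_f = 18.3 × 2.6 = 47.58 kPa.
q·N_q = 47.58 × 18.401 = 875.53 kPa
0.5·γ·B·N_γ·s_γ = 0.5 × 18.3 × 3.23 × 15.7 × 0.87 = 403.68 kPa
q_ult = 875.53 + 403.68 = 1279.2 kPa.

q_ult ≈ 1280 kPa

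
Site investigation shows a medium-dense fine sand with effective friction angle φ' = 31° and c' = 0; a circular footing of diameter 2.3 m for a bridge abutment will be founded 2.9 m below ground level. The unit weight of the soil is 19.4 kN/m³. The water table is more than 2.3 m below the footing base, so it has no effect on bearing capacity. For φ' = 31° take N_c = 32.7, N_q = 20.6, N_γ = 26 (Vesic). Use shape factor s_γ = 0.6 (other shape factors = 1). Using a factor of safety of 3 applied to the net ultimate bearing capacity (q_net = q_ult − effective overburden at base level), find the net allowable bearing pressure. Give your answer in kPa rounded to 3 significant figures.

Overburden at base level: q = 19.4 × 2.9 = 56.26 kPa.
Surcharge term q·N_q = 56.26 × 20.6 = 1159 kPa; self-weight term 0.5·γ·B·N_γ·s_γ = 0.5 × 19.4 × 2.3 × 26 × 0.6 = 348.04 kPa.
q_ult = 1159 + 348.04 = 1507 kPa.
Net ultimate: q_net = 1507 − 56.26 = 1450.7 kPa.
q_all(net) = 1450.7 / 3 = 483.58 kPa.

q_all(net) ≈ 484 kPa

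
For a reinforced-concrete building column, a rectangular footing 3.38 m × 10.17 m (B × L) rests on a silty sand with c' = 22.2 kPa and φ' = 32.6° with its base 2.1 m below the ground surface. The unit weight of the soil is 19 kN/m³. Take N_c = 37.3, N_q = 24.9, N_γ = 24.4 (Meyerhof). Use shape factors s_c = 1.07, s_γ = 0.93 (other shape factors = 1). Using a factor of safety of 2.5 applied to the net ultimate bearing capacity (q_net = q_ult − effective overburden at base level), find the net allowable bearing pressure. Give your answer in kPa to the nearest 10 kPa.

q = γ·D_f = 19 × 2.1 = 39.9 kPa.
c·N_c·s_c = 22.2 × 37.3 × 1.07 = 886.02 kPa
q·N_q = 39.9 × 24.9 = 993.51 kPa
0.5·γ·B·N_γ·s_γ = 0.5 × 19 × 3.38 × 24.4 × 0.93 = 728.64 kPa
q_ult = 886.02 + 993.51 + 728.64 = 2608.2 kPa.
Net ultimate: q_net = 2608.2 − 39.9 = 2568.3 kPa.
q_all(net) = 2568.3 / 2.5 = 1027.3 kPa.

q_all(net) ≈ 1030 kPa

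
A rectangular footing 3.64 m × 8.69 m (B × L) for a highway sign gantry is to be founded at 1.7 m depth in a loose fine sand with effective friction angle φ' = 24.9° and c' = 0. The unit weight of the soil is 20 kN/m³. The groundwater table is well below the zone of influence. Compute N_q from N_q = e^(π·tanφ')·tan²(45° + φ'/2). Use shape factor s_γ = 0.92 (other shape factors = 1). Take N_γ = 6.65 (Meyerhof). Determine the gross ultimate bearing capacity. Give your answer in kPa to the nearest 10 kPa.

q_ult ≈ 580 kPa

tan24.9° = 0.4642, so N_q = e^(π×0.4642)·tan²(57.45°) = 4.299 × 2.454 = 10.55.
q = γ·D_f = 20 × 1.7 = 34 kPa.
q·N_q = 34 × 10.551 = 358.72 kPa
0.5·γ·B·N_γ·s_γ = 0.5 × 20 × 3.64 × 6.65 × 0.92 = 222.7 kPa
q_ult = 358.72 + 222.7 = 581.41 kPa.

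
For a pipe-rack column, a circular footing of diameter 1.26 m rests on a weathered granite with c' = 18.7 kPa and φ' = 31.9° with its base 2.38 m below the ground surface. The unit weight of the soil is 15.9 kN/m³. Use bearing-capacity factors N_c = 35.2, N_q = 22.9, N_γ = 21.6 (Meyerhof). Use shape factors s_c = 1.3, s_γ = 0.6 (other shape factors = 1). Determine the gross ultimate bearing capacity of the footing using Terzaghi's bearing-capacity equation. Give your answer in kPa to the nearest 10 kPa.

q = γ·D_f = 15.9 × 2.38 = 37.842 kPa.
c·N_c·s_c = 18.7 × 35.2 × 1.3 = 855.71 kPa
q·N_q = 37.842 × 22.9 = 866.58 kPa
0.5·γ·B·N_γ·s_γ = 0.5 × 15.9 × 1.26 × 21.6 × 0.6 = 129.82 kPa
q_ult = 855.71 + 866.58 + 129.82 = 1852.1 kPa.

q_ult ≈ 1850 kPa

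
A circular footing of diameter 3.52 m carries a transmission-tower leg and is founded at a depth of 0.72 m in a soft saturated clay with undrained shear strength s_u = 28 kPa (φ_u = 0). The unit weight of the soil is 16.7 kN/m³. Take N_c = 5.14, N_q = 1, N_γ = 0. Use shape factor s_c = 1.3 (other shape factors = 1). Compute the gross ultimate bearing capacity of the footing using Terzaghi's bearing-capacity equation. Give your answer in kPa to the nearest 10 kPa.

Overburden at base level: q = 16.7 × 0.72 = 12.024 kPa.
Cohesion term c·N_c·s_c = 28 × 5.14 × 1.3 = 187.1 kPa; surcharge term q·N_q = 12.024 × 1 = 12.024 kPa.
q_ult = 187.1 + 12.024 = 199.12 kPa.

q_ult ≈ 200 kPa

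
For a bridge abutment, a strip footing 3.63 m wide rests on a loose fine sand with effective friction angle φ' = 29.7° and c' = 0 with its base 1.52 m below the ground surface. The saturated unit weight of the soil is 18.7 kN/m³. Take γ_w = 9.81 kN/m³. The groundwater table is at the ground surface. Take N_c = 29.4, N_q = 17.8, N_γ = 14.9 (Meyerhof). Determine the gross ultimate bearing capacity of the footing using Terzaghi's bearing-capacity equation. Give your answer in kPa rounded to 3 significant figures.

q_ult ≈ 481 kPa

With the water table at the surface the whole profile is submerged: γ' = 18.7 − 9.81 = 8.89 kN/m³, so q = γ'·D_f = 13.513 kPa; the same γ' applies in the ½γBN_γ term.
q_ult = q·N_q + 0.5·γ·B·N_γ
     = 13.513 × 17.8 + 0.5 × 8.89 × 3.63 × 14.9
     = 240.53 + 240.42 = 480.94 kPa.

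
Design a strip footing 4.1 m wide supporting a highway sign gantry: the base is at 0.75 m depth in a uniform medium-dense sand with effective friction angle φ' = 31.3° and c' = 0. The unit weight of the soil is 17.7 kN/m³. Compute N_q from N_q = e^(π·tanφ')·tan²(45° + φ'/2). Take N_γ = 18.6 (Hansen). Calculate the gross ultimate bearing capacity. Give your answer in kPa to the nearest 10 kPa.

q_ult ≈ 960 kPa

tan31.3° = 0.608, so N_q = e^(π×0.608)·tan²(60.65°) = 6.754 × 3.162 = 21.36.
q = γ·D_f = 17.7 × 0.75 = 13.275 kPa.
q·N_q = 13.275 × 21.359 = 283.54 kPa
0.5·γ·B·N_γ = 0.5 × 17.7 × 4.1 × 18.6 = 674.9 kPa
q_ult = 283.54 + 674.9 = 958.44 kPa.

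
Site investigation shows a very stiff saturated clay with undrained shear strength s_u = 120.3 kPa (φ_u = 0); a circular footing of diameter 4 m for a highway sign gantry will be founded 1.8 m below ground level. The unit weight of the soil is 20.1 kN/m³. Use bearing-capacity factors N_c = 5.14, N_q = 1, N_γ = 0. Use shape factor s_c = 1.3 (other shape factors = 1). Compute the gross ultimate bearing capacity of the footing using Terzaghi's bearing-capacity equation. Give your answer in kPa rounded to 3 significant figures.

q = γ·D_f = 20.1 × 1.8 = 36.18 kPa.
c·N_c·s_c = 120.3 × 5.14 × 1.3 = 803.84 kPa
q·N_q = 36.18 × 1 = 36.18 kPa
q_ult = 803.84 + 36.18 = 840.02 kPa.

q_ult ≈ 840 kPa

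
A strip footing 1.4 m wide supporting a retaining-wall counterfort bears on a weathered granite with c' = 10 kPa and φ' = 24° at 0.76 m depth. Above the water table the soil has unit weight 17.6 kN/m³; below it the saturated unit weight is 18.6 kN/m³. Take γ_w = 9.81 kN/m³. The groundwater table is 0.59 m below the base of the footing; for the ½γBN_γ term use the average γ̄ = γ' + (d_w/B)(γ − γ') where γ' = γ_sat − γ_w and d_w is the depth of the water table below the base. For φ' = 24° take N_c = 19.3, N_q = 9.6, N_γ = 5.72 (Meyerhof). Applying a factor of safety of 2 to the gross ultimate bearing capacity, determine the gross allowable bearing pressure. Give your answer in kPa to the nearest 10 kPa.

q_all ≈ 190 kPa

Overburden at base level: q = 17.6 × 0.76 = 13.376 kPa.
The water table is 0.59 m below the base (< B = 1.4 m), so the ½γBN_γ term uses γ̄ = γ' + (d_w/B)(γ − γ') = 8.79 + (0.59/1.4)(17.6 − 8.79) = 12.503 kN/m³.
Cohesion term c·N_c = 10 × 19.3 = 193 kPa; surcharge term q·N_q = 13.376 × 9.6 = 128.41 kPa; self-weight term 0.5·γ·B·N_γ = 0.5 × 12.503 × 1.4 × 5.72 = 50.061 kPa.
q_ult = 193 + 128.41 + 50.061 = 371.47 kPa.
q_all = q_ult / FS = 371.47 / 2 = 185.74 kPa.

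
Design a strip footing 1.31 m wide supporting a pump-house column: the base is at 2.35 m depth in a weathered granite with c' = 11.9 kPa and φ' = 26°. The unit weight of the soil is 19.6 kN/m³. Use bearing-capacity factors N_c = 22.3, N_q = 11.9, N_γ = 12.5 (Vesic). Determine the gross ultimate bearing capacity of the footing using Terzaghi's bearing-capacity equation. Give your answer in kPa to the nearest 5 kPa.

q_ult ≈ 975 kPa

q = γ·D_f = 19.6 × 2.35 = 46.06 kPa.
c·N_c = 11.9 × 22.3 = 265.37 kPa
q·N_q = 46.06 × 11.9 = 548.11 kPa
0.5·γ·B·N_γ = 0.5 × 19.6 × 1.31 × 12.5 = 160.48 kPa
q_ult = 265.37 + 548.11 + 160.48 = 973.96 kPa.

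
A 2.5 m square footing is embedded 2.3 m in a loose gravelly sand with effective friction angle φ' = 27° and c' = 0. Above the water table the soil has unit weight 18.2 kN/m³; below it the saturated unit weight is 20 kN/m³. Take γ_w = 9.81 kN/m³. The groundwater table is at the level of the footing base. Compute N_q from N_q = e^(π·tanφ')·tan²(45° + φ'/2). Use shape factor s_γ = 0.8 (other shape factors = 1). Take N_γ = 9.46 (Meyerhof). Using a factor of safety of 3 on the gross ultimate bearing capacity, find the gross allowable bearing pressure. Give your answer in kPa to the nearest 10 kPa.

N_q = e^(π·tan27°)·tan²(58.5°) = 13.2.
Overburden at base level: q = 18.2 × 2.3 = 41.86 kPa.
Below the base the soil is submerged, so the ½γBN_γ term uses γ' = 20 − 9.81 = 10.19 kN/m³.
Surcharge term q·N_q = 41.86 × 13.199 = 552.52 kPa; self-weight term 0.5·γ·B·N_γ·s_γ = 0.5 × 10.19 × 2.5 × 9.46 × 0.8 = 96.397 kPa.
q_ult = 552.52 + 96.397 = 648.91 kPa.
q_all = 648.91 / 3 = 216.3 kPa.

q_all ≈ 220 kPa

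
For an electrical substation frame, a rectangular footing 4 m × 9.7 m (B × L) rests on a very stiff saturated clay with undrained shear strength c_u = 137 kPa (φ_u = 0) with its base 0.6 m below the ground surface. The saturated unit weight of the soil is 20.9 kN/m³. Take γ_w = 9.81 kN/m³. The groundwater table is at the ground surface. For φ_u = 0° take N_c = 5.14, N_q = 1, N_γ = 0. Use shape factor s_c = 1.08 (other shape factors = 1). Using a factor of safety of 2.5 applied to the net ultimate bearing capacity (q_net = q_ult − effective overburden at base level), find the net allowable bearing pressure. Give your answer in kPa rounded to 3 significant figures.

q_all(net) ≈ 304 kPa

γ' = 20.9 − 9.81 = 11.09 kN/m³ (submerged throughout). q = 11.09 × 0.6 = 6.654 kPa.
c·N_c·s_c = 137 × 5.14 × 1.08 = 760.51 kPa
q·N_q = 6.654 × 1 = 6.654 kPa
q_ult = 760.51 + 6.654 = 767.17 kPa.
Net ultimate: q_net = 767.17 − 6.654 = 760.51 kPa.
q_all(net) = 760.51 / 2.5 = 304.21 kPa.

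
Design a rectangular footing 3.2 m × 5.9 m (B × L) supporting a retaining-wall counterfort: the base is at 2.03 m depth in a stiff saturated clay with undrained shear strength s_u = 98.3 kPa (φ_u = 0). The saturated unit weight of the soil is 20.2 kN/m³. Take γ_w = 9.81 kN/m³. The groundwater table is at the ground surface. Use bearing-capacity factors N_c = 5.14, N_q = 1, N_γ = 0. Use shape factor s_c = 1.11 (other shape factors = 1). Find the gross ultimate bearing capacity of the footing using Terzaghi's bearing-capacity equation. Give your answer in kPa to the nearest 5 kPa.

Water table at ground surface, so effective unit weight γ' = 20.2 − 9.81 = 10.39 kN/m³ is used throughout; overburden q = 10.39 × 2.03 = 21.092 kPa.
Cohesion term c·N_c·s_c = 98.3 × 5.14 × 1.11 = 560.84 kPa; surcharge term q·N_q = 21.092 × 1 = 21.092 kPa.
q_ult = 560.84 + 21.092 = 581.93 kPa.

q_ult ≈ 580 kPa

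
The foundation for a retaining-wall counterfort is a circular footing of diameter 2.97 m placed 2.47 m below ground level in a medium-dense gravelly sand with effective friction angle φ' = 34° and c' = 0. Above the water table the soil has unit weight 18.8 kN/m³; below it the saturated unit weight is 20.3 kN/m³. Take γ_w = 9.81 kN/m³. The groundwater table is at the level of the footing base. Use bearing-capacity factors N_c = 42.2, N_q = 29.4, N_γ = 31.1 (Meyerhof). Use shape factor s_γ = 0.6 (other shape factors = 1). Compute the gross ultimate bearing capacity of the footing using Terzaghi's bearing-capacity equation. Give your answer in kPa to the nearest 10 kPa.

q = γ·D_f = 18.8 × 2.47 = 46.436 kPa.
For the ½γBN_γ term take γ' = 20.3 − 9.81 = 10.49 kN/m³ (soil below base is submerged).
q·N_q = 46.436 × 29.4 = 1365.2 kPa
0.5·γ·B·N_γ·s_γ = 0.5 × 10.49 × 2.97 × 31.1 × 0.6 = 290.68 kPa
q_ult = 1365.2 + 290.68 = 1655.9 kPa.

q_ult ≈ 1660 kPa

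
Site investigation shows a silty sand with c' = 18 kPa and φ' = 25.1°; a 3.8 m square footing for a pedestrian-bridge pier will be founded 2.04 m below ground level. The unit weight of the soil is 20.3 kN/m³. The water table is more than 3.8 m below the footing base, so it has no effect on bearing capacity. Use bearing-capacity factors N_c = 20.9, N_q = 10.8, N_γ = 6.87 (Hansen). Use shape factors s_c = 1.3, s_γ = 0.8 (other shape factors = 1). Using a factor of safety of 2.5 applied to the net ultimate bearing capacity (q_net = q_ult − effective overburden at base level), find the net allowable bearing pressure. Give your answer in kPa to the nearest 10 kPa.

Effective surcharge at the founding depth q = γ·D_f = 20.3 × 2.04 = 41.412 kPa.
q_ult = c·N_c·s_c + q·N_q + 0.5·γ·B·N_γ·s_γ
     = 18 × 20.9 × 1.3 + 41.412 × 10.8 + 0.5 × 20.3 × 3.8 × 6.87 × 0.8
     = 489.06 + 447.25 + 211.98 = 1148.3 kPa.
Net ultimate: q_net = 1148.3 − 41.412 = 1106.9 kPa.
q_all(net) = 1106.9 / 2.5 = 442.75 kPa.

q_all(net) ≈ 440 kPa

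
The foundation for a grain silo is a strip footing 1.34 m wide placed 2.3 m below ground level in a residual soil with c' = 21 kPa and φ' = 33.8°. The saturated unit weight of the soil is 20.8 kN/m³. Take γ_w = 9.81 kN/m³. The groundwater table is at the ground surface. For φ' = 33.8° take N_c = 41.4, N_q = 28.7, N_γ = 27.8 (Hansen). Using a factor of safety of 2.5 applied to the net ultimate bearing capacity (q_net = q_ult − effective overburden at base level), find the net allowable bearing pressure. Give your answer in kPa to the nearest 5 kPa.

q_all(net) ≈ 710 kPa

With the water table at the surface the whole profile is submerged: γ' = 20.8 − 9.81 = 10.99 kN/m³, so q = γ'·D_f = 25.277 kPa; the same γ' applies in the ½γBN_γ term.
q_ult = c·N_c + q·N_q + 0.5·γ·B·N_γ
     = 21 × 41.4 + 25.277 × 28.7 + 0.5 × 10.99 × 1.34 × 27.8
     = 869.4 + 725.45 + 204.7 = 1799.5 kPa.
Net ultimate: q_net = 1799.5 − 25.277 = 1774.3 kPa.
q_all(net) = 1774.3 / 2.5 = 709.71 kPa.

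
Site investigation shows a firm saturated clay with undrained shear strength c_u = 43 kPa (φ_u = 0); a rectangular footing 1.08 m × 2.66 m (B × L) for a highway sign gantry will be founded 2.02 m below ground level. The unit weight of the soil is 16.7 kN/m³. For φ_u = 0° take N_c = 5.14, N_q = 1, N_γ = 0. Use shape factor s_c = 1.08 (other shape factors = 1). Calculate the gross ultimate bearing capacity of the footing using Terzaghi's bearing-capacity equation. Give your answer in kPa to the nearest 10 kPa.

q_ult ≈ 270 kPa

Overburden at base level: q = 16.7 × 2.02 = 33.734 kPa.
Cohesion term c·N_c·s_c = 43 × 5.14 × 1.08 = 238.7 kPa; surcharge term q·N_q = 33.734 × 1 = 33.734 kPa.
q_ult = 238.7 + 33.734 = 272.44 kPa.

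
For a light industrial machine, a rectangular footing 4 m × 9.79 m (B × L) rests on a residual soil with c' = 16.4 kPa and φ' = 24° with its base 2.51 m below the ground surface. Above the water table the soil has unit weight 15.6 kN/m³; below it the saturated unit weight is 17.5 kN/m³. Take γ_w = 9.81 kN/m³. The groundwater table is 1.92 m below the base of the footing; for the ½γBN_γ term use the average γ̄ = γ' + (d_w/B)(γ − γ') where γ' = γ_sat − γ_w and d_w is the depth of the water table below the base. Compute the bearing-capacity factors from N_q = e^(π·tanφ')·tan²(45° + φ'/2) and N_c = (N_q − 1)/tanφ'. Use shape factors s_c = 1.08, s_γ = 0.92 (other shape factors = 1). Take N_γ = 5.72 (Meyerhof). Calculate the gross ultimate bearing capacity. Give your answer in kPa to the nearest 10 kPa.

q_ult ≈ 840 kPa

tan24° = 0.4452, so N_q = e^(π×0.4452)·tan²(57°) = 4.05 × 2.371 = 9.6.
N_c = (9.6 − 1)/tan24° = 19.32.
Overburden at base level: q = 15.6 × 2.51 = 39.156 kPa.
The water table is 1.92 m below the base (< B = 4 m), so the ½γBN_γ term uses γ̄ = γ' + (d_w/B)(γ − γ') = 7.69 + (1.92/4)(15.6 − 7.69) = 11.487 kN/m³.
Cohesion term c·N_c·s_c = 16.4 × 19.324 × 1.08 = 342.26 kPa; surcharge term q·N_q = 39.156 × 9.6034 = 376.03 kPa; self-weight term 0.5·γ·B·N_γ·s_γ = 0.5 × 11.487 × 4 × 5.72 × 0.92 = 120.9 kPa.
q_ult = 342.26 + 376.03 + 120.9 = 839.19 kPa.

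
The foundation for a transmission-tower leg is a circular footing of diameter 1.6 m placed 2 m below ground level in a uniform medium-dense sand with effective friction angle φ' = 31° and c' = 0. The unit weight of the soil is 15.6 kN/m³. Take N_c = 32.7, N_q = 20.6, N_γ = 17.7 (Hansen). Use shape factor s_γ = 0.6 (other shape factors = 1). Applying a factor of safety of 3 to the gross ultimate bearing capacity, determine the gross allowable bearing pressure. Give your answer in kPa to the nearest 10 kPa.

Effective surcharge at the founding depth q = γ·D_f = 15.6 × 2 = 31.2 kPa.
q_ult = q·N_q + 0.5·γ·B·N_γ·s_γ
     = 31.2 × 20.6 + 0.5 × 15.6 × 1.6 × 17.7 × 0.6
     = 642.72 + 132.54 = 775.26 kPa.
q_all = q_ult / FS = 775.26 / 3 = 258.42 kPa.

q_all ≈ 260 kPa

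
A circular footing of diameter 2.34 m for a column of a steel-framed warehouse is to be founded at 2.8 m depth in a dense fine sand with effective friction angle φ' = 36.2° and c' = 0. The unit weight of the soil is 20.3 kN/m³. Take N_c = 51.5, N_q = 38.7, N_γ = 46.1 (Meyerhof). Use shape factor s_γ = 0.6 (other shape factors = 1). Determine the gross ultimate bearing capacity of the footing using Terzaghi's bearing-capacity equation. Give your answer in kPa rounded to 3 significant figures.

q_ult ≈ 2860 kPa

Overburden at base level: q = 20.3 × 2.8 = 56.84 kPa.
Surcharge term q·N_q = 56.84 × 38.7 = 2199.7 kPa; self-weight term 0.5·γ·B·N_γ·s_γ = 0.5 × 20.3 × 2.34 × 46.1 × 0.6 = 656.95 kPa.
q_ult = 2199.7 + 656.95 = 2856.7 kPa.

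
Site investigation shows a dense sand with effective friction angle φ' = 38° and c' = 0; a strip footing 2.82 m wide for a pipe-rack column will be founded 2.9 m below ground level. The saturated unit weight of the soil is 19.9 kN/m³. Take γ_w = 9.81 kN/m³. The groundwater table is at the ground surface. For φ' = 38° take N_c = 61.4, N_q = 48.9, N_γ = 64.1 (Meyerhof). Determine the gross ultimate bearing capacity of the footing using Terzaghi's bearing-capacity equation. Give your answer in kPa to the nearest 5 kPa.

q_ult ≈ 2345 kPa

γ' = 19.9 − 9.81 = 10.09 kN/m³ (submerged throughout). q = 10.09 × 2.9 = 29.261 kPa; the same γ' applies in the ½γBN_γ term.
q·N_q = 29.261 × 48.9 = 1430.9 kPa
0.5·γ·B·N_γ = 0.5 × 10.09 × 2.82 × 64.1 = 911.94 kPa
q_ult = 1430.9 + 911.94 = 2342.8 kPa.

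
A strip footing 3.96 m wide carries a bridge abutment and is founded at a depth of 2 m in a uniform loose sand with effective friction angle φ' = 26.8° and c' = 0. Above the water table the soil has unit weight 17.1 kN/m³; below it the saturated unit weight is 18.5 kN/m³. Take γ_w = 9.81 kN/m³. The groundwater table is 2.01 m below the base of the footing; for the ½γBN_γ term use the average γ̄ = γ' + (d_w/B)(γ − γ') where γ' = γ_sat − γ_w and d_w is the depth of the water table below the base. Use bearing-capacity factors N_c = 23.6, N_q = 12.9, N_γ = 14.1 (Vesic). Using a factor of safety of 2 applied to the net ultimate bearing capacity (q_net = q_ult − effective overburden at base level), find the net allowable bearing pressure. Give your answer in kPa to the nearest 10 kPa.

q_all(net) ≈ 380 kPa

Overburden at base level: q = 17.1 × 2 = 34.2 kPa.
The water table is 2.01 m below the base (< B = 3.96 m), so the ½γBN_γ term uses γ̄ = γ' + (d_w/B)(γ − γ') = 8.69 + (2.01/3.96)(17.1 − 8.69) = 12.959 kN/m³.
Surcharge term q·N_q = 34.2 × 12.9 = 441.18 kPa; self-weight term 0.5·γ·B·N_γ = 0.5 × 12.959 × 3.96 × 14.1 = 361.78 kPa.
q_ult = 441.18 + 361.78 = 802.96 kPa.
Net ultimate: q_net = 802.96 − 34.2 = 768.76 kPa.
q_all(net) = 768.76 / 2 = 384.38 kPa.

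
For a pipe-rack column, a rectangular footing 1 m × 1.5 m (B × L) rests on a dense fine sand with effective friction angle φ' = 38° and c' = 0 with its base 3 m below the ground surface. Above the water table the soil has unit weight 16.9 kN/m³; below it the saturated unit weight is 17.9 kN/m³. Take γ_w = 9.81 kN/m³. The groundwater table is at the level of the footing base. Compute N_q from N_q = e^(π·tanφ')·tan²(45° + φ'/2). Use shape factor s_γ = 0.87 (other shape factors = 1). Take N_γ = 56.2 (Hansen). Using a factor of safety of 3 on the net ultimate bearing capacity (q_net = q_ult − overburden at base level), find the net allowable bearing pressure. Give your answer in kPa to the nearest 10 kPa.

N_q = e^(π·tan38°)·tan²(64°) = 48.93.
Overburden at base level: q = 16.9 × 3 = 50.7 kPa.
Below the base the soil is submerged, so the ½γBN_γ term uses γ' = 17.9 − 9.81 = 8.09 kN/m³.
Surcharge term q·N_q = 50.7 × 48.933 = 2480.9 kPa; self-weight term 0.5·γ·B·N_γ·s_γ = 0.5 × 8.09 × 1 × 56.2 × 0.87 = 197.78 kPa.
q_ult = 2480.9 + 197.78 = 2678.7 kPa.
q_net = 2678.7 − 50.7 = 2628 kPa.
q_all(net) = 2628 / 3 = 876 kPa.

q_all(net) ≈ 880 kPa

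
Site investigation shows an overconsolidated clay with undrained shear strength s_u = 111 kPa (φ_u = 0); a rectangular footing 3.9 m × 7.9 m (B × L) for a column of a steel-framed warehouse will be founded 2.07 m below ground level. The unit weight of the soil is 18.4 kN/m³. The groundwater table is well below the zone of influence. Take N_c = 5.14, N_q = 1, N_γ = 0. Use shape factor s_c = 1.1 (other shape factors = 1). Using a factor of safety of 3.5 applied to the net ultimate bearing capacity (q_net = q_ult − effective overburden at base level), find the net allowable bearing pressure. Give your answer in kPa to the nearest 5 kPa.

q_all(net) ≈ 180 kPa

q = γ·D_f = 18.4 × 2.07 = 38.088 kPa.
c·N_c·s_c = 111 × 5.14 × 1.1 = 627.59 kPa
q·N_q = 38.088 × 1 = 38.088 kPa
q_ult = 627.59 + 38.088 = 665.68 kPa.
Net ultimate: q_net = 665.68 − 38.088 = 627.59 kPa.
q_all(net) = 627.59 / 3.5 = 179.31 kPa.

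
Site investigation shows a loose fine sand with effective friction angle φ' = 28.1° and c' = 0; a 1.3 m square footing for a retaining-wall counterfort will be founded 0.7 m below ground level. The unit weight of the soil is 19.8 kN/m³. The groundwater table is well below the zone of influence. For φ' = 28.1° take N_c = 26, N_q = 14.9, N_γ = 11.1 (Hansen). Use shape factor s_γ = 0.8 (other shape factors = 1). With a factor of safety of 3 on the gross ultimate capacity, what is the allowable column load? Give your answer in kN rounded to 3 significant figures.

P_all ≈ 181 kN

Overburden at base level: q = 19.8 × 0.7 = 13.86 kPa.
Surcharge term q·N_q = 13.86 × 14.9 = 206.51 kPa; self-weight term 0.5·γ·B·N_γ·s_γ = 0.5 × 19.8 × 1.3 × 11.1 × 0.8 = 114.29 kPa.
q_ult = 206.51 + 114.29 = 320.8 kPa.
Gross allowable pressure q_all = 320.8 / 3 = 106.93 kPa.
Footing area = 1.69 m², so allowable column load = 106.93 × 1.69 = 180.72 kN.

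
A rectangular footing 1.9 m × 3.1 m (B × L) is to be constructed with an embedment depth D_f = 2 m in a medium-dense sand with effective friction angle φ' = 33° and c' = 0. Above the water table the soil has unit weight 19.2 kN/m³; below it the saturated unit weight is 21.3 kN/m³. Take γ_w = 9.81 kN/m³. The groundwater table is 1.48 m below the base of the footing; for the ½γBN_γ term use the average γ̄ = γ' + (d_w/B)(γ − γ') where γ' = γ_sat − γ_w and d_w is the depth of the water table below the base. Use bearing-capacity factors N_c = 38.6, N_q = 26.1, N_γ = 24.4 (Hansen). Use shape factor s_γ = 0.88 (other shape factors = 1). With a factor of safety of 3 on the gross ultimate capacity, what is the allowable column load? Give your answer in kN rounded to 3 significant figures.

P_all ≈ 2670 kN

Effective surcharge at the founding depth q = γ·D_f = 19.2 × 2 = 38.4 kPa.
With d_w = 1.48 m < B, γ̄ = 11.49 + (1.48/1.9) × (19.2 − 11.49) = 17.496 kN/m³.
q_ult = q·N_q + 0.5·γ·B·N_γ·s_γ
     = 38.4 × 26.1 + 0.5 × 17.496 × 1.9 × 24.4 × 0.88
     = 1002.2 + 356.88 = 1359.1 kPa.
Gross allowable pressure q_all = 1359.1 / 3 = 453.04 kPa.
Footing area = 5.89 m², so allowable column load = 453.04 × 5.89 = 2668.4 kN.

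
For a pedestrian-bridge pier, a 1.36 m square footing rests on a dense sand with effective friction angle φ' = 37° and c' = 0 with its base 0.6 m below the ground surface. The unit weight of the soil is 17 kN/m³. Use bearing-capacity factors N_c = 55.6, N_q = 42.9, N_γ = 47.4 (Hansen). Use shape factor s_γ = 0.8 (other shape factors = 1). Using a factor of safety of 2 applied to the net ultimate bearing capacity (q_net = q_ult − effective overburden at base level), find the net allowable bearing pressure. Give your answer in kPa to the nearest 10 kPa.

Overburden at base level: q = 17 × 0.6 = 10.2 kPa.
Surcharge term q·N_q = 10.2 × 42.9 = 437.58 kPa; self-weight term 0.5·γ·B·N_γ·s_γ = 0.5 × 17 × 1.36 × 47.4 × 0.8 = 438.36 kPa.
q_ult = 437.58 + 438.36 = 875.94 kPa.
Net ultimate: q_net = 875.94 − 10.2 = 865.74 kPa.
q_all(net) = 865.74 / 2 = 432.87 kPa.

q_all(net) ≈ 430 kPa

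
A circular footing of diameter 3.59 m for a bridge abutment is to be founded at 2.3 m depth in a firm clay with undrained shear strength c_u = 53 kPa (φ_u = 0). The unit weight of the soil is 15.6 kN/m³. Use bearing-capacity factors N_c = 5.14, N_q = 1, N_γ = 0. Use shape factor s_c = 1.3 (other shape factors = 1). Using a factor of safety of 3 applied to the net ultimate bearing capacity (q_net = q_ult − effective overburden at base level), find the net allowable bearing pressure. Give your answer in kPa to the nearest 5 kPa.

Effective surcharge at the founding depth q = γ·D_f = 15.6 × 2.3 = 35.88 kPa.
q_ult = c·N_c·s_c + q·N_q
     = 53 × 5.14 × 1.3 + 35.88 × 1
     = 354.15 + 35.88 = 390.03 kPa.
Net ultimate: q_net = 390.03 − 35.88 = 354.15 kPa.
q_all(net) = 354.15 / 3 = 118.05 kPa.

q_all(net) ≈ 120 kPa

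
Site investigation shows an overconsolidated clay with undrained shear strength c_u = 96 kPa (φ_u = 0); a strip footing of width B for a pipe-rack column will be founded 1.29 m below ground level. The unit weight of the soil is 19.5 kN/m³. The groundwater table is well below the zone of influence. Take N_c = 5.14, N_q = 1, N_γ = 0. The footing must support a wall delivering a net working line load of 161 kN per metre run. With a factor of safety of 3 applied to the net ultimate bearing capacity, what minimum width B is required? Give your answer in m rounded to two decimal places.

B = 0.98 m

Effective surcharge at the founding depth q = γ·D_f = 19.5 × 1.29 = 25.155 kPa.
q_ult = c·N_c + q·N_q
     = 96 × 5.14 + 25.155 × 1
     = 493.44 + 25.155 = 518.59 kPa.
For φ = 0 the ½γBN_γ term vanishes, so q_ult is independent of B. q_net = 518.59 − 25.155 = 493.44 kPa; q_all(net) = 493.44/3 = 164.48 kPa.
Required width B = w / q_all(net) = 161 / 164.48 = 0.979 m.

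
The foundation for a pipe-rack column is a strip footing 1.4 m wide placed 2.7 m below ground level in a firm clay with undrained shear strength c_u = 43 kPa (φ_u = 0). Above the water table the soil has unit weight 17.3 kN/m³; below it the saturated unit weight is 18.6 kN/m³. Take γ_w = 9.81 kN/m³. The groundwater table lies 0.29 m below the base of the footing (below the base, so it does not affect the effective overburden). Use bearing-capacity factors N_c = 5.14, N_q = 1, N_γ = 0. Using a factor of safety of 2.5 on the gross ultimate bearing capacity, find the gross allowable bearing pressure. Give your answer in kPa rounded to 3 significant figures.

q_all ≈ 107 kPa

Effective surcharge at the founding depth q = γ·D_f = 17.3 × 2.7 = 46.71 kPa.
q_ult = c·N_c + q·N_q
     = 43 × 5.14 + 46.71 × 1
     = 221.02 + 46.71 = 267.73 kPa.
q_all = 267.73 / 2.5 = 107.09 kPa.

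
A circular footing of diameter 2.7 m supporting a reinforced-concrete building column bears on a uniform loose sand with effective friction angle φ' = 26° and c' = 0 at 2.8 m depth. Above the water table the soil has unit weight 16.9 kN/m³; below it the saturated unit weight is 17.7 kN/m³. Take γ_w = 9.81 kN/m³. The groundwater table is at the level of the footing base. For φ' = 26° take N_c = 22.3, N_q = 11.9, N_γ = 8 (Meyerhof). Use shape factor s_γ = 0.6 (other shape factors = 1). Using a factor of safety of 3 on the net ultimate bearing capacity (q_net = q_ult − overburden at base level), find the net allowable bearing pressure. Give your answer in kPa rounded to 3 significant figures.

q_all(net) ≈ 189 kPa

q = γ·D_f = 16.9 × 2.8 = 47.32 kPa.
For the ½γBN_γ term take γ' = 17.7 − 9.81 = 7.89 kN/m³ (soil below base is submerged).
q·N_q = 47.32 × 11.9 = 563.11 kPa
0.5·γ·B·N_γ·s_γ = 0.5 × 7.89 × 2.7 × 8 × 0.6 = 51.127 kPa
q_ult = 563.11 + 51.127 = 614.24 kPa.
q_net = 614.24 − 47.32 = 566.92 kPa.
q_all(net) = 566.92 / 3 = 188.97 kPa.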